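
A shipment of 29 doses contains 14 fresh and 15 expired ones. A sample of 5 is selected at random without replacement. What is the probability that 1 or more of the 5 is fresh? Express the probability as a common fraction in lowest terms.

424/435

There are C(29,5) = 118755 ways to choose the 5.
The complement is all 5 are expired: C(15,5) = 3003.
Probability = 1 − 3003/118755 = 115752/118755 = 424/435.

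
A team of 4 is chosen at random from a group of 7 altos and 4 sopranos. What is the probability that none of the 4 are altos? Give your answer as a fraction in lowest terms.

1/330

There are C(11,4) = 330 possible selections.
Selections with no altos (all sopranos): C(4,4) = 1.
Probability = 1/330.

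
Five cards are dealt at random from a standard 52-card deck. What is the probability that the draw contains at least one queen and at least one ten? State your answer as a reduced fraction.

There are C(52,5) = 2598960 possible draws.
By inclusion-exclusion on the complements, draws missing all queens or all tens: C(48,5) + C(48,5) − C(44,5) = 1712304 + 1712304 − 1086008 = 2338600.
So draws with at least one of each: 2598960 − 2338600 = 260360, probability 260360/2598960 = 6509/64974.

6509/64974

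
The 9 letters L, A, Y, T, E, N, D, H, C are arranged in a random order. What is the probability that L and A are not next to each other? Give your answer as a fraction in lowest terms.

There are 9! = 362880 arrangements.
Arrangements with L and A adjacent: 2·8! = 80640.
So not adjacent: 362880 − 80640 = 282240, probability 282240/362880 = 7/9.

7/9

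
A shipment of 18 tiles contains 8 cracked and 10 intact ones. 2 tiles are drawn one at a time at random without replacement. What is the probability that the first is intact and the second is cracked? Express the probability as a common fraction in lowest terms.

Multiply the conditional probabilities at each draw: 10/18 · 8/17 = 80/306 = 40/153.

40/153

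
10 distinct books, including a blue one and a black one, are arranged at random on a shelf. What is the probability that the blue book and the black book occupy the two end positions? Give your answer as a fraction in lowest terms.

There are 10! = 3628800 arrangements.
Place the blue book and the black book at the ends in 2 ways, arrange the remaining 8 in 8! = 40320 ways: 2·40320 = 80640.
Probability = 80640/3628800 = 1/45.

1/45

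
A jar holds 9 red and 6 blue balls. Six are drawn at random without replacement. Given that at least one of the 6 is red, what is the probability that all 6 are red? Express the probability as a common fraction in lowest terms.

7/417

Work in counts. Selections with at least one red: C(15,6) − C(6,6) = 5005 − 1 = 5004.
Of those, selections where all 6 are red: C(9,6) = 84.
Conditional probability = 84/5004 = 7/417.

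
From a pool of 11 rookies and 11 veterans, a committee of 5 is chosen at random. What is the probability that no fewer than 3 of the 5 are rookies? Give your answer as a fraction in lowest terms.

Total selections: C(22,5) = 26334.
Favorable selections (no fewer than 3 rookies): C(11,3)·C(11,2) + C(11,4)·C(11,1) + C(11,5)·C(11,0) = 9075 + 3630 + 462 = 13167.
Probability = 13167/26334 = 1/2.

1/2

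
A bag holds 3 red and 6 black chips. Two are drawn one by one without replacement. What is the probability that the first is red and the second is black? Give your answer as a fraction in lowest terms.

1/4

Multiply the conditional probabilities at each draw: 3/9 · 6/8 = 18/72 = 1/4.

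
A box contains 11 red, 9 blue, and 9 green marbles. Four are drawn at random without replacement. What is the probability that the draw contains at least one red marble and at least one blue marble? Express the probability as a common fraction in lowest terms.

5324/7917

There are C(29,4) = 23751 possible draws.
By inclusion-exclusion on the complements, draws missing all red or all blue: C(18,4) + C(20,4) − C(9,4) = 3060 + 4845 − 126 = 7779.
So draws with at least one of each: 23751 − 7779 = 15972, probability 15972/23751 = 5324/7917.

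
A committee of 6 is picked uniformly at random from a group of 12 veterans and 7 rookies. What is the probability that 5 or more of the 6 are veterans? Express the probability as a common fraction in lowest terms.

There are C(19,6) = 27132 ways to choose the 6.
Favorable selections (5 or more veterans): C(12,5)·C(7,1) + C(12,6)·C(7,0) = 5544 + 924 = 6468.
Probability = 6468/27132 = 77/323.

77/323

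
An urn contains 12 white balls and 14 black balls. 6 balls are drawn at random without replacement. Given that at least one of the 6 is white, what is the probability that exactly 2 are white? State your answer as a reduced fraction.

Work in counts. Selections with at least one white: C(26,6) − C(14,6) = 230230 − 3003 = 227227.
Of those, selections where exactly 2 are white: C(12,2)·C(14,4) = 66·1001 = 66066.
Conditional probability = 66066/227227 = 66/227.

66/227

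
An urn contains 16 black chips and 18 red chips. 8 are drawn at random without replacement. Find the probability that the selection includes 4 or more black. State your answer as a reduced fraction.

Total selections: C(34,8) = 18156204.
Count the complement (fewer than 4 black): C(16,0)·C(18,8) + C(16,1)·C(18,7) + C(16,2)·C(18,6) + C(16,3)·C(18,5) = 43758 + 509184 + 2227680 + 4798080 = 7578702.
Probability = 1 − 7578702/18156204 = 10577502/18156204 = 34567/59334.

34567/59334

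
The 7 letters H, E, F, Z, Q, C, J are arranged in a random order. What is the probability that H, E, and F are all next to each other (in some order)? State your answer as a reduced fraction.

There are 7! = 5040 arrangements.
Treat the three as one block: 5! placements × 3! orders within the block = 120·6 = 720.
Probability = 720/5040 = 1/7.

1/7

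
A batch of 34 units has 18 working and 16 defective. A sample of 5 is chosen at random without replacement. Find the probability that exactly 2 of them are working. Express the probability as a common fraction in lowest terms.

Total number of selections: C(34,5) = 278256.
Selections with exactly 2 working: choose 2 of the 18 working and 3 of the 16 defective, C(18,2)·C(16,3) = 153·560 = 85680.
Probability = 85680/278256 = 105/341.

105/341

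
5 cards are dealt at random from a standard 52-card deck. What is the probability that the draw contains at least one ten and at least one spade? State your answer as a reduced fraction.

There are C(52,5) = 2598960 possible draws.
By inclusion-exclusion on the complements, draws missing all tens or all spades: C(48,5) + C(39,5) − C(36,5) = 1712304 + 575757 − 376992 = 1911069.
So draws with at least one of each: 2598960 − 1911069 = 687891, probability 687891/2598960 = 229297/866320.

229297/866320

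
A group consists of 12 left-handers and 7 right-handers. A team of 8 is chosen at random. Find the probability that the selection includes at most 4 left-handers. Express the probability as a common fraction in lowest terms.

Total selections: C(19,8) = 75582.
Favorable selections (at most 4 left-handers): C(12,1)·C(7,7) + C(12,2)·C(7,6) + C(12,3)·C(7,5) + C(12,4)·C(7,4) = 12 + 462 + 4620 + 17325 = 22419.
Probability = 22419/75582 = 2491/8398.

2491/8398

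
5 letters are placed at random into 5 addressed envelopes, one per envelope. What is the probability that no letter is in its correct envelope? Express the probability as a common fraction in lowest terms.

There are 5! = 120 assignments.
By inclusion-exclusion, assignments with no fixed points: C(5,0)·5! − C(5,1)·4! + C(5,2)·3! − C(5,3)·2! + C(5,4)·1! − C(5,5)·0! = 44.
Probability = 44/120 = 11/30.

11/30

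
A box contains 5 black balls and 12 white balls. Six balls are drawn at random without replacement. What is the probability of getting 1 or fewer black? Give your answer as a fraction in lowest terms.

Total selections: C(17,6) = 12376.
Favorable selections (1 or fewer black): C(5,0)·C(12,6) + C(5,1)·C(12,5) = 924 + 3960 = 4884.
Probability = 4884/12376 = 1221/3094.

1221/3094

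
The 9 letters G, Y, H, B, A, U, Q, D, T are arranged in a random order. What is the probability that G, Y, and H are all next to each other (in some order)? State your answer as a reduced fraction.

1/12

There are 9! = 362880 arrangements.
Treat the three as one block: 7! placements × 3! orders within the block = 5040·6 = 30240.
Probability = 30240/362880 = 1/12.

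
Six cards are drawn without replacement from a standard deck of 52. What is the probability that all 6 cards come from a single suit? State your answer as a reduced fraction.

There are C(52,6) = 20358520 possible 6-card hands.
Hands of one suit: 4 suits × C(13,6) = 4·1716 = 6864.
Probability = 6864/20358520 = 66/195755.

66/195755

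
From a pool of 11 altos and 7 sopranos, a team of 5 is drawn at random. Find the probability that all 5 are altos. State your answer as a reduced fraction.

There are C(18,5) = 8568 possible selections.
Selections with all altos: C(11,5) = 462.
Probability = 462/8568 = 11/204.

11/204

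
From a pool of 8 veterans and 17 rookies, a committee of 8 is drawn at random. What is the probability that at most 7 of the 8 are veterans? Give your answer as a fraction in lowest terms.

1081574/1081575

Total selections: C(25,8) = 1081575.
The complement is exactly 8 veterans: C(8,8)·C(17,0) = 1.
Probability = 1 − 1/1081575 = 1081574/1081575.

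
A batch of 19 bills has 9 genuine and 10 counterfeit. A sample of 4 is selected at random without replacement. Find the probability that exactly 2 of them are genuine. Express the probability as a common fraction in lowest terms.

135/323

Total number of selections: C(19,4) = 3876.
Selections with exactly 2 genuine: choose 2 of the 9 genuine and 2 of the 10 counterfeit, C(9,2)·C(10,2) = 36·45 = 1620.
Probability = 1620/3876 = 135/323.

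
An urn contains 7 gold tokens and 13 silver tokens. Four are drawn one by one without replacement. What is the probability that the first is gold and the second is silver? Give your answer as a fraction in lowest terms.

91/380

Multiply the conditional probabilities at each draw: 7/20 · 13/19 = 91/380.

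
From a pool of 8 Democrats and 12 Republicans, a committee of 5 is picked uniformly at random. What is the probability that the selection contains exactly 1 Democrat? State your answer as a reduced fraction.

165/646

The sample space is all 5-subsets of the 20: C(20,5) = 15504.
Selections with exactly 1 Democrat: choose 1 of the 8 Democrats and 4 of the 12 Republicans, C(8,1)·C(12,4) = 8·495 = 3960.
Probability = 3960/15504 = 165/646.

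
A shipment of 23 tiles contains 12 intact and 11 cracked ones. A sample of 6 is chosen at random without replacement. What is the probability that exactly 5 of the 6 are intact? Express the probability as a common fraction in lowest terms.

264/3059

Total number of selections: C(23,6) = 100947.
Selections with exactly 5 intact: choose 5 of the 12 intact and 1 of the 11 cracked, C(12,5)·C(11,1) = 792·11 = 8712.
Probability = 8712/100947 = 264/3059.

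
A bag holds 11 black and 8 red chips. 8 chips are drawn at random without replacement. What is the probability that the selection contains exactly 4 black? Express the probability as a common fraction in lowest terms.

There are C(19,8) = 75582 ways to choose 8 from 19.
Selections with exactly 4 black: choose 4 of the 11 black and 4 of the 8 red, C(11,4)·C(8,4) = 330·70 = 23100.
Probability = 23100/75582 = 3850/12597.

3850/12597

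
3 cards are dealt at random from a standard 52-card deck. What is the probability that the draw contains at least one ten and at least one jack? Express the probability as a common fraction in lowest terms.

There are C(52,3) = 22100 possible draws.
By inclusion-exclusion on the complements, draws missing all tens or all jacks: C(48,3) + C(48,3) − C(44,3) = 17296 + 17296 − 13244 = 21348.
So draws with at least one of each: 22100 − 21348 = 752, probability 752/22100 = 188/5525.

188/5525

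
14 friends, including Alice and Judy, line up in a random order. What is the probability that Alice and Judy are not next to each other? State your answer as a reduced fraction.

6/7

There are 14! = 87178291200 arrangements.
Arrangements with Alice and Judy adjacent: 2·13! = 12454041600.
So not adjacent: 87178291200 − 12454041600 = 74724249600, probability 74724249600/87178291200 = 6/7.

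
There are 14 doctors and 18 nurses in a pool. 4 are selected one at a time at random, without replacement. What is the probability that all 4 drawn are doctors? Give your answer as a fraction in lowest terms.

Multiply the conditional probabilities at each draw: 14/32 · 13/31 · 12/30 · 11/29 = 24024/863040 = 1001/35960.

1001/35960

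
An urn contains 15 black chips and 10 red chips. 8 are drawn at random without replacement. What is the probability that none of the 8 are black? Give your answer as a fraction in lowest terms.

1/24035

There are C(25,8) = 1081575 possible selections.
Selections with no black (all red): C(10,8) = 45.
Probability = 45/1081575 = 1/24035.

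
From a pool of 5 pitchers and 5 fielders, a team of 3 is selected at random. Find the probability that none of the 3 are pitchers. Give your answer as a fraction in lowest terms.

1/12

There are C(10,3) = 120 possible selections.
Selections with no pitchers (all fielders): C(5,3) = 10.
Probability = 10/120 = 1/12.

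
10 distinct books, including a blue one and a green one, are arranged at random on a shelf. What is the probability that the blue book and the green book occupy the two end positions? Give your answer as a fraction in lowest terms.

1/45

There are 10! = 3628800 arrangements.
Place the blue book and the green book at the ends in 2 ways, arrange the remaining 8 in 8! = 40320 ways: 2·40320 = 80640.
Probability = 80640/3628800 = 1/45.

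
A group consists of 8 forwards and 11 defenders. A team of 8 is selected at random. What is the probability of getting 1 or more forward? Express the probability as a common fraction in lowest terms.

Total selections: C(19,8) = 75582.
The complement is all 8 are defenders: C(11,8) = 165.
Probability = 1 − 165/75582 = 75417/75582 = 25139/25194.

25139/25194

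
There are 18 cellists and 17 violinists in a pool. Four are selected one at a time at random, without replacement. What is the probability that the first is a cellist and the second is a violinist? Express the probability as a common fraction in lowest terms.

Multiply the conditional probabilities at each draw: 18/35 · 17/34 = 306/1190 = 9/35.

9/35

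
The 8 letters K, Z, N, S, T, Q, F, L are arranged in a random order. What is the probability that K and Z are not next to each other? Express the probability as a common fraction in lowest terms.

3/4

There are 8! = 40320 arrangements.
Arrangements with K and Z adjacent: 2·7! = 10080.
So not adjacent: 40320 − 10080 = 30240, probability 30240/40320 = 3/4.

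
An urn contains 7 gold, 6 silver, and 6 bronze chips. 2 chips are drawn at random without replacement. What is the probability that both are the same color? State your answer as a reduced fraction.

There are C(19,2) = 171 ways to draw 2 chips.
All same color: C(7,2) + C(6,2) + C(6,2) = 21 + 15 + 15 = 51.
Probability = 51/171 = 17/57.

17/57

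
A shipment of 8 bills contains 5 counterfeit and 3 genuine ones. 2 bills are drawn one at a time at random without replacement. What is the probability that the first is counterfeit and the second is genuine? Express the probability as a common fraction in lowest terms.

15/56

Multiply the conditional probabilities at each draw: 5/8 · 3/7 = 15/56.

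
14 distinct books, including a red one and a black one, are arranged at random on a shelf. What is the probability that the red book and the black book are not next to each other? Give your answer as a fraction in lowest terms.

There are 14! = 87178291200 arrangements.
Arrangements with the red book and the black book adjacent: 2·13! = 12454041600.
So not adjacent: 87178291200 − 12454041600 = 74724249600, probability 74724249600/87178291200 = 6/7.

6/7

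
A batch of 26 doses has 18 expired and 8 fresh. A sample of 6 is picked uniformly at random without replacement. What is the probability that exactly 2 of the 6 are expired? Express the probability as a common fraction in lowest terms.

153/3289

Total number of selections: C(26,6) = 230230.
Selections with exactly 2 expired: choose 2 of the 18 expired and 4 of the 8 fresh, C(18,2)·C(8,4) = 153·70 = 10710.
Probability = 10710/230230 = 153/3289.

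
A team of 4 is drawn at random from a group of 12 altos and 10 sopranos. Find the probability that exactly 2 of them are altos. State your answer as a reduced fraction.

54/133

There are C(22,4) = 7315 ways to choose 4 from 22.
Selections with exactly 2 altos: choose 2 of the 12 altos and 2 of the 10 sopranos, C(12,2)·C(10,2) = 66·45 = 2970.
Probability = 2970/7315 = 54/133.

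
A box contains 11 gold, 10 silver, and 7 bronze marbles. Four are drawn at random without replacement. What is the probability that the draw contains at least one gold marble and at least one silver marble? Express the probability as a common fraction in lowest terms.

There are C(28,4) = 20475 possible draws.
By inclusion-exclusion on the complements, draws missing all gold or all silver: C(17,4) + C(18,4) − C(7,4) = 2380 + 3060 − 35 = 5405.
So draws with at least one of each: 20475 − 5405 = 15070, probability 15070/20475 = 3014/4095.

3014/4095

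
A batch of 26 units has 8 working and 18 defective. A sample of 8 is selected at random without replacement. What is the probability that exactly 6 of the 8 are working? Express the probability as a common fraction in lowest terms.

4284/1562275

There are C(26,8) = 1562275 ways to choose 8 from 26.
Selections with exactly 6 working: choose 6 of the 8 working and 2 of the 18 defective, C(8,6)·C(18,2) = 28·153 = 4284.
Probability = 4284/1562275.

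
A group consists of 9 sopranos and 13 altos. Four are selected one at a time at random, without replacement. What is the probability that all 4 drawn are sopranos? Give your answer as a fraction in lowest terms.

18/1045

Multiply the conditional probabilities at each draw: 9/22 · 8/21 · 7/20 · 6/19 = 3024/175560 = 18/1045.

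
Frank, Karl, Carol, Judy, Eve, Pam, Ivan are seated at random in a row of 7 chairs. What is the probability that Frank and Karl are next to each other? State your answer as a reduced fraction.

There are 7! = 5040 arrangements.
Treat Frank and Karl as a block: 6! arrangements of the blocks × 2 orders within the block = 2·720 = 1440.
Probability = 1440/5040 = 2/7.

2/7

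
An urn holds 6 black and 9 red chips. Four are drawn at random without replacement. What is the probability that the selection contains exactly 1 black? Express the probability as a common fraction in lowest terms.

24/65

Total number of selections: C(15,4) = 1365.
Selections with exactly 1 black: choose 1 of the 6 black and 3 of the 9 red, C(6,1)·C(9,3) = 6·84 = 504.
Probability = 504/1365 = 24/65.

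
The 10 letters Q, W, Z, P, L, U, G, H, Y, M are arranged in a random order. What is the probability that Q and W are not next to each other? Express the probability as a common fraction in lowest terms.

There are 10! = 3628800 arrangements.
Arrangements with Q and W adjacent: 2·9! = 725760.
So not adjacent: 3628800 − 725760 = 2903040, probability 2903040/3628800 = 4/5.

4/5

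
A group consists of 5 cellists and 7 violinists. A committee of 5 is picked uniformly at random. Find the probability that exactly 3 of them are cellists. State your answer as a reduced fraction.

35/132

There are C(12,5) = 792 ways to choose 5 from 12.
Selections with exactly 3 cellists: choose 3 of the 5 cellists and 2 of the 7 violinists, C(5,3)·C(7,2) = 10·21 = 210.
Probability = 210/792 = 35/132.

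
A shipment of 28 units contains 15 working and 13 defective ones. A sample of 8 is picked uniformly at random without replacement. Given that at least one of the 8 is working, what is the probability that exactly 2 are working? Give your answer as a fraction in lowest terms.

Work in counts. Selections with at least one working: C(28,8) − C(13,8) = 3108105 − 1287 = 3106818.
Of those, selections where exactly 2 are working: C(15,2)·C(13,6) = 105·1716 = 180180.
Conditional probability = 180180/3106818 = 70/1207.

70/1207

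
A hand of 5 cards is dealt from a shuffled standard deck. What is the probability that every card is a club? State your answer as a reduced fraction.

There are C(52,5) = 2598960 possible 5-card hands.
Hands that are all clubs: C(13,5) = 1287.
Probability = 1287/2598960 = 33/66640.

33/66640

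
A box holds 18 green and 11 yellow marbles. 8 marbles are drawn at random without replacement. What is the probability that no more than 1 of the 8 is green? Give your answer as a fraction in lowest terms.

37/26013

Total selections: C(29,8) = 4292145.
Favorable selections (no more than 1 green): C(18,0)·C(11,8) + C(18,1)·C(11,7) = 165 + 5940 = 6105.
Probability = 6105/4292145 = 37/26013.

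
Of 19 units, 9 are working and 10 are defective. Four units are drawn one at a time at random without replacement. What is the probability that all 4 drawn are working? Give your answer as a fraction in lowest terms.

Multiply the conditional probabilities at each draw: 9/19 · 8/18 · 7/17 · 6/16 = 3024/93024 = 21/646.

21/646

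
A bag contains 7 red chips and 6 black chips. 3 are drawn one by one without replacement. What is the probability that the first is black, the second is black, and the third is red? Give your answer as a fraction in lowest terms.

35/286

Multiply the conditional probabilities at each draw: 6/13 · 5/12 · 7/11 = 210/1716 = 35/286.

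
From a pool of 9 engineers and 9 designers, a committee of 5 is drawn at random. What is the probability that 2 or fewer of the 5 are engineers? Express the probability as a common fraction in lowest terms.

1/2

Total selections: C(18,5) = 8568.
Favorable selections (2 or fewer engineers): C(9,0)·C(9,5) + C(9,1)·C(9,4) + C(9,2)·C(9,3) = 126 + 1134 + 3024 = 4284.
Probability = 4284/8568 = 1/2.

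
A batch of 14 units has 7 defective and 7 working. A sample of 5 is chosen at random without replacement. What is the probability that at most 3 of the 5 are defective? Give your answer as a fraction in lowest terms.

124/143

There are C(14,5) = 2002 ways to choose the 5.
Count the complement (more than 3 defective): C(7,4)·C(7,1) + C(7,5)·C(7,0) = 245 + 21 = 266.
Probability = 1 − 266/2002 = 1736/2002 = 124/143.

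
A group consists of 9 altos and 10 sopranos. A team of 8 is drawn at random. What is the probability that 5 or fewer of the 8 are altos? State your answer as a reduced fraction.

Total selections: C(19,8) = 75582.
Favorable selections (5 or fewer altos): C(9,0)·C(10,8) + C(9,1)·C(10,7) + C(9,2)·C(10,6) + C(9,3)·C(10,5) + C(9,4)·C(10,4) + C(9,5)·C(10,3) = 45 + 1080 + 7560 + 21168 + 26460 + 15120 = 71433.
Probability = 71433/75582 = 7937/8398.

7937/8398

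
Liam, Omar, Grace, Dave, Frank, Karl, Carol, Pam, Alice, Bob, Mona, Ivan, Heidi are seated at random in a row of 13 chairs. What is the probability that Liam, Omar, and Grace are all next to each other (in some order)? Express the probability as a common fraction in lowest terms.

1/26

There are 13! = 6227020800 arrangements.
Treat the three as one block: 11! placements × 3! orders within the block = 39916800·6 = 239500800.
Probability = 239500800/6227020800 = 1/26.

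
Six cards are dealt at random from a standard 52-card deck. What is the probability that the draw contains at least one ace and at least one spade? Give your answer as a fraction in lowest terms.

There are C(52,6) = 20358520 possible draws.
By inclusion-exclusion on the complements, draws missing all aces or all spades: C(48,6) + C(39,6) − C(36,6) = 12271512 + 3262623 − 1947792 = 13586343.
So draws with at least one of each: 20358520 − 13586343 = 6772177, probability 6772177/20358520.

6772177/20358520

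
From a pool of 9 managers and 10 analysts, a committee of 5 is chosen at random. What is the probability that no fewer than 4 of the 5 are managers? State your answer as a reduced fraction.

There are C(19,5) = 11628 ways to choose the 5.
Favorable selections (no fewer than 4 managers): C(9,4)·C(10,1) + C(9,5)·C(10,0) = 1260 + 126 = 1386.
Probability = 1386/11628 = 77/646.

77/646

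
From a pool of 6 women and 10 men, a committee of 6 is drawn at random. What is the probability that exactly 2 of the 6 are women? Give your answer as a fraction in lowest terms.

Total number of selections: C(16,6) = 8008.
Selections with exactly 2 women: choose 2 of the 6 women and 4 of the 10 men, C(6,2)·C(10,4) = 15·210 = 3150.
Probability = 3150/8008 = 225/572.

225/572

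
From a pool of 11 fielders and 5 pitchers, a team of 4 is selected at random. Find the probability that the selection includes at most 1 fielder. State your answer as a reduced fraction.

23/364

Total selections: C(16,4) = 1820.
Favorable selections (at most 1 fielder): C(11,0)·C(5,4) + C(11,1)·C(5,3) = 5 + 110 = 115.
Probability = 115/1820 = 23/364.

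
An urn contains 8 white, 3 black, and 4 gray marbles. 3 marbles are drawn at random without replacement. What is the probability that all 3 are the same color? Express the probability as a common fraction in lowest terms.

There are C(15,3) = 455 ways to draw 3 marbles.
All same color: C(8,3) + C(3,3) + C(4,3) = 56 + 1 + 4 = 61.
Probability = 61/455.

61/455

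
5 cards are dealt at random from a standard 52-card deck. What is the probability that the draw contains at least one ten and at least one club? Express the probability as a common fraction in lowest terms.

There are C(52,5) = 2598960 possible draws.
By inclusion-exclusion on the complements, draws missing all tens or all clubs: C(48,5) + C(39,5) − C(36,5) = 1712304 + 575757 − 376992 = 1911069.
So draws with at least one of each: 2598960 − 1911069 = 687891, probability 687891/2598960 = 229297/866320.

229297/866320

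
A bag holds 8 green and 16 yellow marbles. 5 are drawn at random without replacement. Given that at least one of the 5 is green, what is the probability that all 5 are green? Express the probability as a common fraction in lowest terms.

1/681

Work in counts. Selections with at least one green: C(24,5) − C(16,5) = 42504 − 4368 = 38136.
Of those, selections where all 5 are green: C(8,5) = 56.
Conditional probability = 56/38136 = 1/681.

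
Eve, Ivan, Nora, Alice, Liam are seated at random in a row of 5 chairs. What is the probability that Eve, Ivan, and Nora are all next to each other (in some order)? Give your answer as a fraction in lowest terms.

There are 5! = 120 arrangements.
Treat the three as one block: 3! placements × 3! orders within the block = 6·6 = 36.
Probability = 36/120 = 3/10.

3/10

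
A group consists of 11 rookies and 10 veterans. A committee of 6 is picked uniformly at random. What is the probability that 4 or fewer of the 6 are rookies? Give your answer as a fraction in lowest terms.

1171/1292

There are C(21,6) = 54264 ways to choose the 6.
Count the complement (more than 4 rookies): C(11,5)·C(10,1) + C(11,6)·C(10,0) = 4620 + 462 = 5082.
Probability = 1 − 5082/54264 = 49182/54264 = 1171/1292.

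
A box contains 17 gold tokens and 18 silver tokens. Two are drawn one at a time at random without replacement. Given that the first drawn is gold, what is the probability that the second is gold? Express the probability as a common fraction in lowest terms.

8/17

After removing one gold, 34 remain: 16 gold and 18 silver.
So the probability the next is gold is 16/34 = 8/17.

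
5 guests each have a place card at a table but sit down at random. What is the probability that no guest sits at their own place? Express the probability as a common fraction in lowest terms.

11/30

There are 5! = 120 seatings.
By inclusion-exclusion, seatings with no fixed points: C(5,0)·5! − C(5,1)·4! + C(5,2)·3! − C(5,3)·2! + C(5,4)·1! − C(5,5)·0! = 44.
Probability = 44/120 = 11/30.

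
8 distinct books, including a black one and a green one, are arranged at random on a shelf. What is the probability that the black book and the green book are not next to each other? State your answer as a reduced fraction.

3/4

There are 8! = 40320 arrangements.
Arrangements with the black book and the green book adjacent: 2·7! = 10080.
So not adjacent: 40320 − 10080 = 30240, probability 30240/40320 = 3/4.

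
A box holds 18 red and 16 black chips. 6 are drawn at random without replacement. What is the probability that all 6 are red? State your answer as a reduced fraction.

273/19778

There are C(34,6) = 1344904 possible selections.
Selections with all red: C(18,6) = 18564.
Probability = 18564/1344904 = 273/19778.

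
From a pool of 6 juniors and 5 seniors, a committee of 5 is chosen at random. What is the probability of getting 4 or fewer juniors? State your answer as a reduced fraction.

76/77

There are C(11,5) = 462 ways to choose the 5.
The complement is exactly 5 juniors: C(6,5)·C(5,0) = 6.
Probability = 1 − 6/462 = 456/462 = 76/77.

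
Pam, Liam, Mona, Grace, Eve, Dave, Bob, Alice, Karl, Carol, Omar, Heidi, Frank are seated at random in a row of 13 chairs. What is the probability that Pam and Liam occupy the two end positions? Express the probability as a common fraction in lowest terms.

1/78

There are 13! = 6227020800 arrangements.
Place Pam and Liam at the ends in 2 ways, arrange the remaining 11 in 11! = 39916800 ways: 2·39916800 = 79833600.
Probability = 79833600/6227020800 = 1/78.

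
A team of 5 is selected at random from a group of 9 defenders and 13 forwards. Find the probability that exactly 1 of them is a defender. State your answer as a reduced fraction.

There are C(22,5) = 26334 ways to choose 5 from 22.
Selections with exactly 1 defender: choose 1 of the 9 defenders and 4 of the 13 forwards, C(9,1)·C(13,4) = 9·715 = 6435.
Probability = 6435/26334 = 65/266.

65/266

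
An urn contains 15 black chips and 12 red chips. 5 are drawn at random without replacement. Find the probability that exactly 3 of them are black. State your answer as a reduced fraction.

There are C(27,5) = 80730 ways to choose 5 from 27.
Selections with exactly 3 black: choose 3 of the 15 black and 2 of the 12 red, C(15,3)·C(12,2) = 455·66 = 30030.
Probability = 30030/80730 = 77/207.

77/207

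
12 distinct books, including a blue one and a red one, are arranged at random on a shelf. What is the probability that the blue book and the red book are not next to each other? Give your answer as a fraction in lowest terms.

5/6

There are 12! = 479001600 arrangements.
Arrangements with the blue book and the red book adjacent: 2·11! = 79833600.
So not adjacent: 479001600 − 79833600 = 399168000, probability 399168000/479001600 = 5/6.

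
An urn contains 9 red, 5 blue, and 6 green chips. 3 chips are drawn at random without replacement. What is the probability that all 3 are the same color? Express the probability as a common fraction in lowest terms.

1/10

There are C(20,3) = 1140 ways to draw 3 chips.
All same color: C(9,3) + C(5,3) + C(6,3) = 84 + 10 + 20 = 114.
Probability = 114/1140 = 1/10.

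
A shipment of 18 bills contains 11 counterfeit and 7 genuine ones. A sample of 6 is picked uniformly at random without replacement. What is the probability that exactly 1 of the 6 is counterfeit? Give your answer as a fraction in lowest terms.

Total number of selections: C(18,6) = 18564.
Selections with exactly 1 counterfeit: choose 1 of the 11 counterfeit and 5 of the 7 genuine, C(11,1)·C(7,5) = 11·21 = 231.
Probability = 231/18564 = 11/884.

11/884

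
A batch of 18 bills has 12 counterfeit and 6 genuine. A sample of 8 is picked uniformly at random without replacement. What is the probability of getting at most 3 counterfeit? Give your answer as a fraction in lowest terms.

7/221

There are C(18,8) = 43758 ways to choose the 8.
Favorable selections (at most 3 counterfeit): C(12,2)·C(6,6) + C(12,3)·C(6,5) = 66 + 1320 = 1386.
Probability = 1386/43758 = 7/221.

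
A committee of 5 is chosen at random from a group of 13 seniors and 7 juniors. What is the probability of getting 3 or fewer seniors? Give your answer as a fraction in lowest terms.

2303/3876

There are C(20,5) = 15504 ways to choose the 5.
Count the complement (more than 3 seniors): C(13,4)·C(7,1) + C(13,5)·C(7,0) = 5005 + 1287 = 6292.
Probability = 1 − 6292/15504 = 9212/15504 = 2303/3876.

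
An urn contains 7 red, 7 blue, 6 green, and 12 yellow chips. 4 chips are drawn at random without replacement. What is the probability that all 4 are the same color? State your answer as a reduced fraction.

There are C(32,4) = 35960 ways to draw 4 chips.
All same color: C(7,4) + C(7,4) + C(6,4) + C(12,4) = 35 + 35 + 15 + 495 = 580.
Probability = 580/35960 = 1/62.

1/62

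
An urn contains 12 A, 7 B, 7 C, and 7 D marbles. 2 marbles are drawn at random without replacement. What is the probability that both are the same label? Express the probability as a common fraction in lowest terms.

There are C(33,2) = 528 ways to draw 2 marbles.
All same label: C(12,2) + C(7,2) + C(7,2) + C(7,2) = 66 + 21 + 21 + 21 = 129.
Probability = 129/528 = 43/176.

43/176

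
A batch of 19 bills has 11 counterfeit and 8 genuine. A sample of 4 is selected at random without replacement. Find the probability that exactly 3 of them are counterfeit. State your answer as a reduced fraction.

There are C(19,4) = 3876 ways to choose 4 from 19.
Selections with exactly 3 counterfeit: choose 3 of the 11 counterfeit and 1 of the 8 genuine, C(11,3)·C(8,1) = 165·8 = 1320.
Probability = 1320/3876 = 110/323.

110/323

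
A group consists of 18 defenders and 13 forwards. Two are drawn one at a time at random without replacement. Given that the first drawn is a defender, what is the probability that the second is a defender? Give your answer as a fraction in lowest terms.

After removing one defender, 30 remain: 17 defenders and 13 forwards.
So the probability the next is a defender is 17/30.

17/30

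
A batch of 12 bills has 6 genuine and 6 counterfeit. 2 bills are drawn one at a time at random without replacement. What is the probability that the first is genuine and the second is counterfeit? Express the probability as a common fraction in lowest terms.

3/11

Multiply the conditional probabilities at each draw: 6/12 · 6/11 = 36/132 = 3/11.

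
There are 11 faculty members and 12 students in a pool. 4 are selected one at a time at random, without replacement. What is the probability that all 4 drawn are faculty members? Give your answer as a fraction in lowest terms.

6/161

Multiply the conditional probabilities at each draw: 11/23 · 10/22 · 9/21 · 8/20 = 7920/212520 = 6/161.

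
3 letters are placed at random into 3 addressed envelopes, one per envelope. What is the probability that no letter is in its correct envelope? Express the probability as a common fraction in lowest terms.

1/3

There are 3! = 6 assignments.
By inclusion-exclusion, assignments with no fixed points: C(3,0)·3! − C(3,1)·2! + C(3,2)·1! − C(3,3)·0! = 2.
Probability = 2/6 = 1/3.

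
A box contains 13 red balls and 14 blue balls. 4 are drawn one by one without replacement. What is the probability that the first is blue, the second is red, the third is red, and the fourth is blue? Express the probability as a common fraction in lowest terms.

91/1350

Multiply the conditional probabilities at each draw: 14/27 · 13/26 · 12/25 · 13/24 = 28392/421200 = 91/1350.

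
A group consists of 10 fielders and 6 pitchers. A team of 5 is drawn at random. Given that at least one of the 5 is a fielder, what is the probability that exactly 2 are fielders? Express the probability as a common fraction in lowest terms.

150/727

Work in counts. Selections with at least one fielder: C(16,5) − C(6,5) = 4368 − 6 = 4362.
Of those, selections where exactly 2 are fielders: C(10,2)·C(6,3) = 45·20 = 900.
Conditional probability = 900/4362 = 150/727.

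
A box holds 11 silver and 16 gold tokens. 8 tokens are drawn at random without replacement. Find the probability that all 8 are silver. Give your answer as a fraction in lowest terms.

There are C(27,8) = 2220075 possible selections.
Selections with all silver: C(11,8) = 165.
Probability = 165/2220075 = 1/13455.

1/13455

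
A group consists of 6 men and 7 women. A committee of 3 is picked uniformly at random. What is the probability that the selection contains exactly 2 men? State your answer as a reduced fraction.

105/286

Total number of selections: C(13,3) = 286.
Selections with exactly 2 men: choose 2 of the 6 men and 1 of the 7 women, C(6,2)·C(7,1) = 15·7 = 105.
Probability = 105/286.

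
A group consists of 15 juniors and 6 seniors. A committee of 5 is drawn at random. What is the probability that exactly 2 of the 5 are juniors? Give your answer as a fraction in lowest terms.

100/969

The sample space is all 5-subsets of the 21: C(21,5) = 20349.
Selections with exactly 2 juniors: choose 2 of the 15 juniors and 3 of the 6 seniors, C(15,2)·C(6,3) = 105·20 = 2100.
Probability = 2100/20349 = 100/969.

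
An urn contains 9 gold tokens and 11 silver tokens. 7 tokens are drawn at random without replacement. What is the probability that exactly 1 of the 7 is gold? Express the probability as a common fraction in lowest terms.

There are C(20,7) = 77520 ways to choose 7 from 20.
Selections with exactly 1 gold: choose 1 of the 9 gold and 6 of the 11 silver, C(9,1)·C(11,6) = 9·462 = 4158.
Probability = 4158/77520 = 693/12920.

693/12920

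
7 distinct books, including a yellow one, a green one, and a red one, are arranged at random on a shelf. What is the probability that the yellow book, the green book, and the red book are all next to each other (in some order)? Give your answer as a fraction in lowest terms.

There are 7! = 5040 arrangements.
Treat the three as one block: 5! placements × 3! orders within the block = 120·6 = 720.
Probability = 720/5040 = 1/7.

1/7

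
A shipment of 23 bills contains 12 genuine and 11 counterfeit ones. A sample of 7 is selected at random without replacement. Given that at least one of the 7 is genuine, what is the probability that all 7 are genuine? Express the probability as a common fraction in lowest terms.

Work in counts. Selections with at least one genuine: C(23,7) − C(11,7) = 245157 − 330 = 244827.
Of those, selections where all 7 are genuine: C(12,7) = 792.
Conditional probability = 792/244827 = 8/2473.

8/2473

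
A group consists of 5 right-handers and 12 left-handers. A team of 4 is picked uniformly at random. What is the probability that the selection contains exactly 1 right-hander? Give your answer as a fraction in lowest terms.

55/119

The sample space is all 4-subsets of the 17: C(17,4) = 2380.
Selections with exactly 1 right-hander: choose 1 of the 5 right-handers and 3 of the 12 left-handers, C(5,1)·C(12,3) = 5·220 = 1100.
Probability = 1100/2380 = 55/119.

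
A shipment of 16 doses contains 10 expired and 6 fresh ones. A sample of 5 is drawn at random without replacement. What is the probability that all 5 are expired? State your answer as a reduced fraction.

3/52

There are C(16,5) = 4368 possible selections.
Selections with all expired: C(10,5) = 252.
Probability = 252/4368 = 3/52.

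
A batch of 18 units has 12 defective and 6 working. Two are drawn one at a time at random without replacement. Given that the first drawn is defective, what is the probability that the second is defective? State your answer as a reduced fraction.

After removing one defective, 17 remain: 11 defective and 6 working.
So the probability the next is defective is 11/17.

11/17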